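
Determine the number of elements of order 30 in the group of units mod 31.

8

φ(31) = 31 − 1 = 30 = 2 · 3 · 5.
In a cyclic group of order 30, there are φ(d) elements of order d for each divisor d of 30, and zero for non-divisors.
30 = 2 · 3 · 5 divides 30, and φ(30) = 8.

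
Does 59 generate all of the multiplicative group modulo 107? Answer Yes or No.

Yes

φ(107) = 107 − 1 = 106 = 2 · 53.
59 is a primitive root mod 107 iff 59^(φ(107)/q) ≢ 1 for every prime q | φ(107), i.e. q ∈ {2, 53}.
59^53 ≡ 106 (mod 107)  [q = 2: ≢ 1 ✓]
59^2 ≡ 57 (mod 107)  [q = 53: ≢ 1 ✓]
All checks pass, so 59 has order 106 and is a primitive root modulo 107.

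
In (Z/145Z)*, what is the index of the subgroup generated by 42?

4

ord(42) | φ(145) = φ(5·29) = (5−1)·(29−1) = 4·28 = 112 = 2^4 · 7.
Divisors of 112: 1, 2, 4, 7, 8, 14, 16, 28, 56, 112.
Compute 42^d (mod 145) for the divisors d until we hit 1:
42^1 ≡ 42
42^2 ≡ 24
42^4 ≡ 141
42^7 ≡ 28
42^8 ≡ 16
42^14 ≡ 59
42^16 ≡ 111
42^28 ≡ 1
The order of 42 is 28, so the subgroup it generates has 28 elements.
[(Z/145Z)^× : ⟨42⟩] = 112/28 = 4.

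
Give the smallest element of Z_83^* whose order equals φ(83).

φ(83) = 83 − 1 = 82 = 2 · 41.
g is a primitive root iff g^(82/q) ≢ 1 (mod 83) for each prime q ∈ {2, 41}.
g = 2: 2^41 ≡ 82; 2^2 ≡ 4 — none is 1, so 2 is a primitive root.
The smallest primitive root modulo 83 is 2.

2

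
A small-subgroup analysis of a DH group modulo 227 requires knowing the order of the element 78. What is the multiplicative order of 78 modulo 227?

113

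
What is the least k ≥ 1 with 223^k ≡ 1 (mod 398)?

The order of 223 must divide φ(398) = φ(2)·φ(199) = 1·198 = 198 = 2 · 3^2 · 11.
Divisors of 198: 1, 2, 3, 6, 9, 11, 18, 22, 33, 66, 99, 198.
Check 223^d mod 398 for each divisor in increasing order:
223^1 ≡ 223
223^2 ≡ 377
223^3 ≡ 93
223^6 ≡ 291
223^9 ≡ 397
223^11 ≡ 21
223^18 ≡ 1
Therefore the multiplicative order of 223 modulo 398 is 18.

18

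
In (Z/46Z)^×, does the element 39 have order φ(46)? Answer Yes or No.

φ(46) = φ(2)·φ(23) = 1·22 = 22 = 2 · 11.
39 is a primitive root mod 46 iff 39^(φ(46)/q) ≢ 1 for every prime q | φ(46), i.e. q ∈ {2, 11}.
39^11 ≡ 1 (mod 46)  [q = 2: ≡ 1 ✗]
39^2 ≡ 3 (mod 46)  [q = 11: ≢ 1 ✓]
The check at q = 2 fails, so 39 generates a proper subgroup.

No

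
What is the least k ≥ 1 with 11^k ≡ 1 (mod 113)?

56

By Lagrange's theorem, ord_113(11) divides φ(113) = 113 − 1 = 112 = 2^4 · 7.
Divisors of 112: 1, 2, 4, 7, 8, 14, 16, 28, 56, 112.
Evaluate successive powers at the divisors of 112:
11^1 ≡ 11 (mod 113)
11^2 ≡ 8 (mod 113)
11^4 ≡ 64 (mod 113)
11^7 ≡ 95 (mod 113)
11^8 ≡ 28 (mod 113)
11^14 ≡ 98 (mod 113)
11^16 ≡ 106 (mod 113)
11^28 ≡ 112 (mod 113)
11^56 ≡ 1 (mod 113) ✓
Therefore the multiplicative order of 11 modulo 113 is 56.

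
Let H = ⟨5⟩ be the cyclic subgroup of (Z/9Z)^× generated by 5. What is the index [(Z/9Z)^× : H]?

1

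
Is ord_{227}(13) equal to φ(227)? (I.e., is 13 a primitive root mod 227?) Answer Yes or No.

φ(227) = 227 − 1 = 226 = 2 · 113.
It suffices to check that the order of 13 is not a proper divisor of 226: compute 13^(226/q) for q ∈ {2, 113}.
13^113 ≡ 226 (mod 227)  [q = 2: ≢ 1 ✓]
13^2 ≡ 169 (mod 227)  [q = 113: ≢ 1 ✓]
None equal 1, so ord_227(13) = 226: 13 is a primitive root.

Yes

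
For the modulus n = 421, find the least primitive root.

2

φ(421) = 421 − 1 = 420 = 2^2 · 3 · 5 · 7.
g is a primitive root iff g^(420/q) ≢ 1 (mod 421) for each prime q ∈ {2, 3, 5, 7}.
g = 2: 2^210 ≡ 420; 2^140 ≡ 400; 2^84 ≡ 279; 2^60 ≡ 370 — none is 1, so 2 is a primitive root.
Hence the least primitive root of 421 is 2.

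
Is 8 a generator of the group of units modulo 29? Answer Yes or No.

φ(29) = 29 − 1 = 28 = 2^2 · 7.
Test 8^(28/q) mod 29 for each prime factor q of 28:
8^14 ≡ 28 (mod 29)  [q = 2: ≢ 1 ✓]
8^4 ≡ 7 (mod 29)  [q = 7: ≢ 1 ✓]
All checks pass, so 8 has order 28 and is a primitive root modulo 29.

Yes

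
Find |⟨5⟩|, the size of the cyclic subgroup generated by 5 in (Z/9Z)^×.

6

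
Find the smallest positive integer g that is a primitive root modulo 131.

2

φ(131) = 131 − 1 = 130 = 2 · 5 · 13.
g is a primitive root iff g^(130/q) ≢ 1 (mod 131) for each prime q ∈ {2, 5, 13}.
g = 2: 2^65 ≡ 130; 2^26 ≡ 53; 2^10 ≡ 107 — none is 1, so 2 is a primitive root.
Hence the least primitive root of 131 is 2.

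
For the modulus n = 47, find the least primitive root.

5

φ(47) = 47 − 1 = 46 = 2 · 23.
g is a primitive root iff g^(46/q) ≢ 1 (mod 47) for each prime q ∈ {2, 23}.
g = 2: 2^23 ≡ 1 — hits 1, so not a primitive root.
g = 3: 3^23 ≡ 1 — hits 1, so not a primitive root.
g = 4: 4^23 ≡ 1 — hits 1, so not a primitive root.
g = 5: 5^23 ≡ 46; 5^2 ≡ 25 — none is 1, so 5 is a primitive root.
The smallest primitive root modulo 47 is 5.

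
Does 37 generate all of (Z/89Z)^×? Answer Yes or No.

No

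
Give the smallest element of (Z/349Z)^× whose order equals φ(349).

φ(349) = 349 − 1 = 348 = 2^2 · 3 · 29.
Test candidates g = 2, 3, … against the prime factors q ∈ {2, 3, 29} of φ(349): g is a generator iff g^(348/q) ≢ 1 for every such q.
g = 2: 2^174 ≡ 348; 2^116 ≡ 226; 2^12 ≡ 257 — none is 1, so 2 is a primitive root.
Hence the least primitive root of 349 is 2.

2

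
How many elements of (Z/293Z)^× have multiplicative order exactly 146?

72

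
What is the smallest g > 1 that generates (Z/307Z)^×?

φ(307) = 307 − 1 = 306 = 2 · 3^2 · 17.
g is a primitive root iff g^(306/q) ≢ 1 (mod 307) for each prime q ∈ {2, 3, 17}.
g = 2: 2^153 ≡ 306; 2^102 ≡ 1 — hits 1, so not a primitive root.
g = 3: 3^153 ≡ 306; 3^102 ≡ 1 — hits 1, so not a primitive root.
g = 4: 4^153 ≡ 1 — hits 1, so not a primitive root.
g = 5: 5^153 ≡ 306; 5^102 ≡ 289; 5^18 ≡ 81 — none is 1, so 5 is a primitive root.
The smallest primitive root modulo 307 is 5.

5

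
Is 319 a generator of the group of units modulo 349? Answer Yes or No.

φ(349) = 349 − 1 = 348 = 2^2 · 3 · 29.
It suffices to check that the order of 319 is not a proper divisor of 348: compute 319^(348/q) for q ∈ {2, 3, 29}.
319^174 ≡ 348 (mod 349)  [q = 2: ≢ 1 ✓]
319^116 ≡ 122 (mod 349)  [q = 3: ≢ 1 ✓]
319^12 ≡ 41 (mod 349)  [q = 29: ≢ 1 ✓]
All checks pass, so 319 has order 348 and is a primitive root modulo 349.

Yes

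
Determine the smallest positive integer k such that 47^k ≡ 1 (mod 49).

ord(47) | φ(49) = φ(7^2) = 7·(7−1) = 42 = 2 · 3 · 7.
Divisors of 42: 1, 2, 3, 6, 7, 14, 21, 42.
Check 47^d mod 49 for each divisor in increasing order:
47^1 ≡ 47
47^2 ≡ 4
47^3 ≡ 41
47^6 ≡ 15
47^7 ≡ 19
47^14 ≡ 18
47^21 ≡ 48
47^42 ≡ 1
The smallest such exponent is 42, so the order of 47 is 42.

42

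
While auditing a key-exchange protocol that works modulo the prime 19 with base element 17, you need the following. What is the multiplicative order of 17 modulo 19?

By Lagrange's theorem, ord_19(17) divides φ(19) = 19 − 1 = 18 = 2 · 3^2.
Divisors of 18: 1, 2, 3, 6, 9, 18.
Compute 17^d (mod 19) for the divisors d until we hit 1:
17^1 ≡ 17
17^2 ≡ 4
17^3 ≡ 11
17^6 ≡ 7
17^9 ≡ 1
Therefore the multiplicative order of 17 modulo 19 is 9.

9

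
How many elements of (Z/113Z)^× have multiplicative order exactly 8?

φ(113) = 113 − 1 = 112 = 2^4 · 7.
(Z/113Z)^× is cyclic (|G| = 112); a cyclic group of order m has exactly φ(d) elements of each order d | m, and none otherwise.
8 = 2^3 divides 112, and φ(8) = 4.

4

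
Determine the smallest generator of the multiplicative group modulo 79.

3

φ(79) = 79 − 1 = 78 = 2 · 3 · 13.
g is a primitive root iff g^(78/q) ≢ 1 (mod 79) for each prime q ∈ {2, 3, 13}.
g = 2: 2^39 ≡ 1 — hits 1, so not a primitive root.
g = 3: 3^39 ≡ 78; 3^26 ≡ 23; 3^6 ≡ 18 — none is 1, so 3 is a primitive root.
The smallest primitive root modulo 79 is 3.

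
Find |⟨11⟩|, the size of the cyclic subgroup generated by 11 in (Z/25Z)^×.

ord(11) | φ(25) = φ(5^2) = 5·(5−1) = 20 = 2^2 · 5.
Divisors of 20: 1, 2, 4, 5, 10, 20.
Check 11^d mod 25 for each divisor in increasing order:
11^1 ≡ 11
11^2 ≡ 21
11^4 ≡ 16
11^5 ≡ 1
The smallest such exponent is 5, so the order of 11 is 5.

5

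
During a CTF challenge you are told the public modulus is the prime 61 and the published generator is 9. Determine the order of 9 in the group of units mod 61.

Since 9 ∈ (Z/61Z)^×, its order divides φ(61) = 61 − 1 = 60 = 2^2 · 3 · 5.
Divisors of 60: 1, 2, 3, 4, 5, 6, 10, 12, 15, 20, 30, 60.
Check 9^d mod 61 for each divisor in increasing order:
9^1 ≡ 9
9^2 ≡ 20
9^3 ≡ 58
9^4 ≡ 34
9^5 ≡ 1
The smallest such exponent is 5, so the order of 9 is 5.

5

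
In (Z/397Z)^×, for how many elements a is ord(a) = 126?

0

φ(397) = 397 − 1 = 396 = 2^2 · 3^2 · 11.
In a cyclic group of order 396, there are φ(d) elements of order d for each divisor d of 396, and zero for non-divisors.
Since 126 ∤ 396, the count is 0.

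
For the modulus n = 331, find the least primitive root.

3

φ(331) = 331 − 1 = 330 = 2 · 3 · 5 · 11.
g is a primitive root iff g^(330/q) ≢ 1 (mod 331) for each prime q ∈ {2, 3, 5, 11}.
g = 2: 2^165 ≡ 330; 2^110 ≡ 299; 2^66 ≡ 64; 2^30 ≡ 1 — hits 1, so not a primitive root.
g = 3: 3^165 ≡ 330; 3^110 ≡ 299; 3^66 ≡ 64; 3^30 ≡ 270 — none is 1, so 3 is a primitive root.
So 3 is the smallest generator of (Z/331Z)^×.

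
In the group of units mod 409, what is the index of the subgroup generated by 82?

ord(82) | φ(409) = 409 − 1 = 408 = 2^3 · 3 · 17.
Divisors of 408: 1, 2, 3, 4, 6, 8, 12, 17, 24, 34, 51, 68, 102, 136, 204, 408.
Check 82^d mod 409 for each divisor in increasing order:
82^1 ≡ 82
82^2 ≡ 180
82^3 ≡ 36
82^4 ≡ 89
82^6 ≡ 69
82^8 ≡ 150
82^12 ≡ 262
82^17 ≡ 1
So ord_409(82) = 17, hence |⟨82⟩| = 17.
The index is φ(409) / ord(82) = 408 / 17 = 24.

24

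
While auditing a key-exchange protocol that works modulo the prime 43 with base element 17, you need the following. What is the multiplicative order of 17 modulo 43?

21

By Lagrange's theorem, ord_43(17) divides φ(43) = 43 − 1 = 42 = 2 · 3 · 7.
Divisors of 42: 1, 2, 3, 6, 7, 14, 21, 42.
Compute 17^d (mod 43) for the divisors d until we hit 1:
17^1 ≡ 17 (mod 43)
17^2 ≡ 31 (mod 43)
17^3 ≡ 11 (mod 43)
17^6 ≡ 35 (mod 43)
17^7 ≡ 36 (mod 43)
17^14 ≡ 6 (mod 43)
17^21 ≡ 1 (mod 43) ✓
So ord_43(17) = 21.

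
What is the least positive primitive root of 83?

2

φ(83) = 83 − 1 = 82 = 2 · 41.
g is a primitive root iff g^(82/q) ≢ 1 (mod 83) for each prime q ∈ {2, 41}.
g = 2: 2^41 ≡ 82; 2^2 ≡ 4 — none is 1, so 2 is a primitive root.
Hence the least primitive root of 83 is 2.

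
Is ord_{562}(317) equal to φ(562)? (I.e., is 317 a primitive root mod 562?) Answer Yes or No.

No

φ(562) = φ(2)·φ(281) = 1·280 = 280 = 2^3 · 5 · 7.
It suffices to check that the order of 317 is not a proper divisor of 280: compute 317^(280/q) for q ∈ {2, 5, 7}.
317^140 ≡ 1 (mod 562)  [q = 2: ≡ 1 ✗]
317^56 ≡ 1 (mod 562)  [q = 5: ≡ 1 ✗]
317^40 ≡ 165 (mod 562)  [q = 7: ≢ 1 ✓]
The check at q = 2 fails, so 317 generates a proper subgroup.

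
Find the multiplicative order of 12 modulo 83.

41

By Lagrange's theorem, ord_83(12) divides φ(83) = 83 − 1 = 82 = 2 · 41.
Divisors of 82: 1, 2, 41, 82.
Test each divisor d:
12^1 ≡ 12 (mod 83)
12^2 ≡ 61 (mod 83)
12^41 ≡ 1 (mod 83) ✓
The smallest such exponent is 41, so the order of 12 is 41.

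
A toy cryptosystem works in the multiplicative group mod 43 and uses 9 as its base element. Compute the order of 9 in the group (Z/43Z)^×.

By Lagrange's theorem, ord_43(9) divides φ(43) = 43 − 1 = 42 = 2 · 3 · 7.
Divisors of 42: 1, 2, 3, 6, 7, 14, 21, 42.
Compute 9^d (mod 43) for the divisors d until we hit 1:
9^1 ≡ 9
9^2 ≡ 38
9^3 ≡ 41
9^6 ≡ 4
9^7 ≡ 36
9^14 ≡ 6
9^21 ≡ 1
Hence ord(9) = 21.

21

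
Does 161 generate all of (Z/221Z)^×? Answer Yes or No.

221 = 13 · 17 is a product of two distinct odd primes, so (Z/221Z)^× ≅ (Z/13Z)^× × (Z/17Z)^× is not cyclic.
No primitive root modulo 221 exists; in particular 161 is not one.

No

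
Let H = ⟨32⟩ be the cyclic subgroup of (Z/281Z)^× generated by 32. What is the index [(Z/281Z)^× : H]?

Since 32 ∈ (Z/281Z)^×, its order divides φ(281) = 281 − 1 = 280 = 2^3 · 5 · 7.
Divisors of 280: 1, 2, 4, 5, 7, 8, 10, 14, 20, 28, 35, 40, 56, 70, 140, 280.
Compute 32^d (mod 281) for the divisors d until we hit 1:
32^1 ≡ 32 (mod 281)
32^2 ≡ 181 (mod 281)
32^4 ≡ 165 (mod 281)
32^5 ≡ 222 (mod 281)
32^7 ≡ 280 (mod 281)
32^8 ≡ 249 (mod 281)
32^10 ≡ 109 (mod 281)
32^14 ≡ 1 (mod 281) ✓
Thus |⟨32⟩| = ord(32) = 14.
Index = |(Z/281Z)^×| / |⟨32⟩| = 280 / 14 = 20.

20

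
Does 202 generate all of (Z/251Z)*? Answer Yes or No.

Yes

φ(251) = 251 − 1 = 250 = 2 · 5^3.
202 is a primitive root mod 251 iff 202^(φ(251)/q) ≢ 1 for every prime q | φ(251), i.e. q ∈ {2, 5}.
202^125 ≡ 250 (mod 251)  [q = 2: ≢ 1 ✓]
202^50 ≡ 219 (mod 251)  [q = 5: ≢ 1 ✓]
All checks pass, so 202 has order 250 and is a primitive root modulo 251.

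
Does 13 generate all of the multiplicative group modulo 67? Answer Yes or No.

φ(67) = 67 − 1 = 66 = 2 · 3 · 11.
13 is a primitive root mod 67 iff 13^(φ(67)/q) ≢ 1 for every prime q | φ(67), i.e. q ∈ {2, 3, 11}.
13^33 ≡ 66 (mod 67)  [q = 2: ≢ 1 ✓]
13^22 ≡ 37 (mod 67)  [q = 3: ≢ 1 ✓]
13^6 ≡ 62 (mod 67)  [q = 11: ≢ 1 ✓]
Every test exponent gives a nontrivial residue, hence 13 generates the full group.

Yes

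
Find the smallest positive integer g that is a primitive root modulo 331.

3

φ(331) = 331 − 1 = 330 = 2 · 3 · 5 · 11.
g is a primitive root iff g^(330/q) ≢ 1 (mod 331) for each prime q ∈ {2, 3, 5, 11}.
g = 2: 2^165 ≡ 330; 2^110 ≡ 299; 2^66 ≡ 64; 2^30 ≡ 1 — hits 1, so not a primitive root.
g = 3: 3^165 ≡ 330; 3^110 ≡ 299; 3^66 ≡ 64; 3^30 ≡ 270 — none is 1, so 3 is a primitive root.
Hence the least primitive root of 331 is 3.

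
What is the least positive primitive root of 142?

7

φ(142) = φ(2)·φ(71) = 1·70 = 70 = 2 · 5 · 7.
Test candidates g = 2, 3, … against the prime factors q ∈ {2, 5, 7} of φ(142): g is a generator iff g^(70/q) ≢ 1 for every such q.
g = 2: gcd(2, 142) = 2 > 1, not a unit — skip.
g = 3: 3^35 ≡ 1 — hits 1, so not a primitive root.
g = 4: gcd(4, 142) = 2 > 1, not a unit — skip.
g = 5: 5^35 ≡ 1 — hits 1, so not a primitive root.
g = 6: gcd(6, 142) = 2 > 1, not a unit — skip.
g = 7: 7^35 ≡ 141; 7^14 ≡ 125; 7^10 ≡ 45 — none is 1, so 7 is a primitive root.
Hence the least primitive root of 142 is 7.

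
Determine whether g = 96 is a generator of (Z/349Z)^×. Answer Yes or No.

Yes

φ(349) = 349 − 1 = 348 = 2^2 · 3 · 29.
It suffices to check that the order of 96 is not a proper divisor of 348: compute 96^(348/q) for q ∈ {2, 3, 29}.
96^174 ≡ 348 (mod 349)  [q = 2: ≢ 1 ✓]
96^116 ≡ 226 (mod 349)  [q = 3: ≢ 1 ✓]
96^12 ≡ 88 (mod 349)  [q = 29: ≢ 1 ✓]
All checks pass, so 96 has order 348 and is a primitive root modulo 349.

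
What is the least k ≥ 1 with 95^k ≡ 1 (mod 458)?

The order of 95 must divide φ(458) = φ(2)·φ(229) = 1·228 = 228 = 2^2 · 3 · 19.
Divisors of 228: 1, 2, 3, 4, 6, 12, 19, 38, 57, 76, 114, 228.
Test each divisor d:
95^1 ≡ 95 (mod 458)
95^2 ≡ 323 (mod 458)
95^3 ≡ 457 (mod 458)
95^4 ≡ 363 (mod 458)
95^6 ≡ 1 (mod 458) ✓
Therefore the multiplicative order of 95 modulo 458 is 6.

6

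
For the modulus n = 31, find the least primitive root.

φ(31) = 31 − 1 = 30 = 2 · 3 · 5.
g is a primitive root iff g^(30/q) ≢ 1 (mod 31) for each prime q ∈ {2, 3, 5}.
g = 2: 2^15 ≡ 1 — hits 1, so not a primitive root.
g = 3: 3^15 ≡ 30; 3^10 ≡ 25; 3^6 ≡ 16 — none is 1, so 3 is a primitive root.
Hence the least primitive root of 31 is 3.

3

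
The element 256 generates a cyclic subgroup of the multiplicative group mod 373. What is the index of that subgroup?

4

Since 256 ∈ (Z/373Z)^×, its order divides φ(373) = 373 − 1 = 372 = 2^2 · 3 · 31.
Divisors of 372: 1, 2, 3, 4, 6, 12, 31, 62, 93, 124, 186, 372.
Compute 256^d (mod 373) for the divisors d until we hit 1:
256^1 ≡ 256 (mod 373)
256^2 ≡ 261 (mod 373)
256^3 ≡ 49 (mod 373)
256^4 ≡ 235 (mod 373)
256^6 ≡ 163 (mod 373)
256^12 ≡ 86 (mod 373)
256^31 ≡ 88 (mod 373)
256^62 ≡ 284 (mod 373)
256^93 ≡ 1 (mod 373) ✓
Thus |⟨256⟩| = ord(256) = 93.
The index is φ(373) / ord(256) = 372 / 93 = 4.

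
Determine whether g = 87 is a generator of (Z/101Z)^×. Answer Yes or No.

No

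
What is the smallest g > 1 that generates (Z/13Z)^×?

2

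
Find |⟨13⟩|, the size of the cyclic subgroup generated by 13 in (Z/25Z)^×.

20

By Lagrange's theorem, ord_25(13) divides φ(25) = φ(5^2) = 5·(5−1) = 20 = 2^2 · 5.
Divisors of 20: 1, 2, 4, 5, 10, 20.
Test each divisor d:
13^1 ≡ 13 (mod 25)
13^2 ≡ 19 (mod 25)
13^4 ≡ 11 (mod 25)
13^5 ≡ 18 (mod 25)
13^10 ≡ 24 (mod 25)
13^20 ≡ 1 (mod 25) ✓
So ord_25(13) = 20.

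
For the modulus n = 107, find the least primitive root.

φ(107) = 107 − 1 = 106 = 2 · 53.
Test candidates g = 2, 3, … against the prime factors q ∈ {2, 53} of φ(107): g is a generator iff g^(106/q) ≢ 1 for every such q.
g = 2: 2^53 ≡ 106; 2^2 ≡ 4 — none is 1, so 2 is a primitive root.
Hence the least primitive root of 107 is 2.

2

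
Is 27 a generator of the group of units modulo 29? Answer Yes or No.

Yes

φ(29) = 29 − 1 = 28 = 2^2 · 7.
Test 27^(28/q) mod 29 for each prime factor q of 28:
27^14 ≡ 28 (mod 29)  [q = 2: ≢ 1 ✓]
27^4 ≡ 16 (mod 29)  [q = 7: ≢ 1 ✓]
All checks pass, so 27 has order 28 and is a primitive root modulo 29.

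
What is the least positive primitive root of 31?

φ(31) = 31 − 1 = 30 = 2 · 3 · 5.
Test candidates g = 2, 3, … against the prime factors q ∈ {2, 3, 5} of φ(31): g is a generator iff g^(30/q) ≢ 1 for every such q.
g = 2: 2^15 ≡ 1 — hits 1, so not a primitive root.
g = 3: 3^15 ≡ 30; 3^10 ≡ 25; 3^6 ≡ 16 — none is 1, so 3 is a primitive root.
So 3 is the smallest generator of (Z/31Z)^×.

3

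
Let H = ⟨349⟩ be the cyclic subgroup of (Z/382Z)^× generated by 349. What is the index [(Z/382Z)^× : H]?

By Lagrange's theorem, ord_382(349) divides φ(382) = φ(2)·φ(191) = 1·190 = 190 = 2 · 5 · 19.
Divisors of 190: 1, 2, 5, 10, 19, 38, 95, 190.
Compute 349^d (mod 382) for the divisors d until we hit 1:
349^1 ≡ 349 (mod 382)
349^2 ≡ 325 (mod 382)
349^5 ≡ 125 (mod 382)
349^10 ≡ 345 (mod 382)
349^19 ≡ 109 (mod 382)
349^38 ≡ 39 (mod 382)
349^95 ≡ 1 (mod 382) ✓
So ord_382(349) = 95, hence |⟨349⟩| = 95.
The index is φ(382) / ord(349) = 190 / 95 = 2.

2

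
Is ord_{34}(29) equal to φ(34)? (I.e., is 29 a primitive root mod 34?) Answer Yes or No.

φ(34) = φ(2)·φ(17) = 1·16 = 16 = 2^4.
An element g generates (Z/34Z)^× iff g^(16/q) ≢ 1 (mod 34) for each prime q ∈ {2}.
29^8 ≡ 33 (mod 34)  [q = 2: ≢ 1 ✓]
Every test exponent gives a nontrivial residue, hence 29 generates the full group.

Yes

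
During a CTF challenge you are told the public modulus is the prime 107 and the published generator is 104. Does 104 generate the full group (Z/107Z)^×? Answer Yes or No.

Yes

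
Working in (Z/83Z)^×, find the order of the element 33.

Since 33 ∈ (Z/83Z)^×, its order divides φ(83) = 83 − 1 = 82 = 2 · 41.
Divisors of 82: 1, 2, 41, 82.
Test each divisor d:
33^1 ≡ 33 (mod 83)
33^2 ≡ 10 (mod 83)
33^41 ≡ 1 (mod 83) ✓
Therefore the multiplicative order of 33 modulo 83 is 41.

41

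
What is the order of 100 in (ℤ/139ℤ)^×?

23

By Lagrange's theorem, ord_139(100) divides φ(139) = 139 − 1 = 138 = 2 · 3 · 23.
Divisors of 138: 1, 2, 3, 6, 23, 46, 69, 138.
Compute 100^d (mod 139) for the divisors d until we hit 1:
100^1 ≡ 100
100^2 ≡ 131
100^3 ≡ 34
100^6 ≡ 44
100^23 ≡ 1
Hence ord(100) = 23.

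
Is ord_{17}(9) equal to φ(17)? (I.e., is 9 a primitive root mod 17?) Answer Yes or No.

No

φ(17) = 17 − 1 = 16 = 2^4.
9 is a primitive root mod 17 iff 9^(φ(17)/q) ≢ 1 for every prime q | φ(17), i.e. q ∈ {2}.
9^8 ≡ 1 (mod 17)  [q = 2: ≡ 1 ✗]
The check at q = 2 fails, so 9 generates a proper subgroup.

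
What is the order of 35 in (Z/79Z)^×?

ord(35) | φ(79) = 79 − 1 = 78 = 2 · 3 · 13.
Divisors of 78: 1, 2, 3, 6, 13, 26, 39, 78.
Compute 35^d (mod 79) for the divisors d until we hit 1:
35^1 ≡ 35
35^2 ≡ 40
35^3 ≡ 57
35^6 ≡ 10
35^13 ≡ 24
35^26 ≡ 23
35^39 ≡ 78
35^78 ≡ 1
So ord_79(35) = 78.

78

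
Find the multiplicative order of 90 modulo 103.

34

The order of 90 must divide φ(103) = 103 − 1 = 102 = 2 · 3 · 17.
Divisors of 102: 1, 2, 3, 6, 17, 34, 51, 102.
Check 90^d mod 103 for each divisor in increasing order:
90^1 ≡ 90 (mod 103)
90^2 ≡ 66 (mod 103)
90^3 ≡ 69 (mod 103)
90^6 ≡ 23 (mod 103)
90^17 ≡ 102 (mod 103)
90^34 ≡ 1 (mod 103) ✓
Hence ord(90) = 34.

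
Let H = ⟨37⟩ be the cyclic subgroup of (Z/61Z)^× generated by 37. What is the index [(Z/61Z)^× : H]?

By Lagrange's theorem, ord_61(37) divides φ(61) = 61 − 1 = 60 = 2^2 · 3 · 5.
Divisors of 60: 1, 2, 3, 4, 5, 6, 10, 12, 15, 20, 30, 60.
Check 37^d mod 61 for each divisor in increasing order:
37^1 ≡ 37 (mod 61)
37^2 ≡ 27 (mod 61)
37^3 ≡ 23 (mod 61)
37^4 ≡ 58 (mod 61)
37^5 ≡ 11 (mod 61)
37^6 ≡ 41 (mod 61)
37^10 ≡ 60 (mod 61)
37^12 ≡ 34 (mod 61)
37^15 ≡ 50 (mod 61)
37^20 ≡ 1 (mod 61) ✓
The order of 37 is 20, so the subgroup it generates has 20 elements.
The index is φ(61) / ord(37) = 60 / 20 = 3.

3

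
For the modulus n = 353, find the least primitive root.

φ(353) = 353 − 1 = 352 = 2^5 · 11.
Test candidates g = 2, 3, … against the prime factors q ∈ {2, 11} of φ(353): g is a generator iff g^(352/q) ≢ 1 for every such q.
g = 2: 2^176 ≡ 1 — hits 1, so not a primitive root.
g = 3: 3^176 ≡ 352; 3^32 ≡ 140 — none is 1, so 3 is a primitive root.
Hence the least primitive root of 353 is 3.

3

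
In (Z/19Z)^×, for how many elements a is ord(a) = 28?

0

φ(19) = 19 − 1 = 18 = 2 · 3^2.
(Z/19Z)^× is cyclic (|G| = 18); a cyclic group of order m has exactly φ(d) elements of each order d | m, and none otherwise.
Here 18 is not a multiple of 28, so there are no elements of order 28.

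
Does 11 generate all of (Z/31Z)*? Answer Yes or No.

φ(31) = 31 − 1 = 30 = 2 · 3 · 5.
Test 11^(30/q) mod 31 for each prime factor q of 30:
11^15 ≡ 30 (mod 31)  [q = 2: ≢ 1 ✓]
11^10 ≡ 5 (mod 31)  [q = 3: ≢ 1 ✓]
11^6 ≡ 4 (mod 31)  [q = 5: ≢ 1 ✓]
All checks pass, so 11 has order 30 and is a primitive root modulo 31.

Yes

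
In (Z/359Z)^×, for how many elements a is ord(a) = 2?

1

φ(359) = 359 − 1 = 358 = 2 · 179.
Since (Z/359Z)^× is cyclic of order 358, the number of elements of order d is φ(d) when d | 358 and 0 otherwise.
2 | 358, and φ(2) = 2 − 1 = 1.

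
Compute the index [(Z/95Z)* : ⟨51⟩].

4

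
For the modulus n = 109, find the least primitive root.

6

φ(109) = 109 − 1 = 108 = 2^2 · 3^3.
Test candidates g = 2, 3, … against the prime factors q ∈ {2, 3} of φ(109): g is a generator iff g^(108/q) ≢ 1 for every such q.
g = 2: 2^54 ≡ 108; 2^36 ≡ 1 — hits 1, so not a primitive root.
g = 3: 3^54 ≡ 1 — hits 1, so not a primitive root.
g = 4: 4^54 ≡ 1 — hits 1, so not a primitive root.
g = 5: 5^54 ≡ 1 — hits 1, so not a primitive root.
g = 6: 6^54 ≡ 108; 6^36 ≡ 63 — none is 1, so 6 is a primitive root.
Hence the least primitive root of 109 is 6.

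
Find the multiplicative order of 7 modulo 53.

Since 7 ∈ (Z/53Z)^×, its order divides φ(53) = 53 − 1 = 52 = 2^2 · 13.
Divisors of 52: 1, 2, 4, 13, 26, 52.
Check 7^d mod 53 for each divisor in increasing order:
7^1 ≡ 7 (mod 53)
7^2 ≡ 49 (mod 53)
7^4 ≡ 16 (mod 53)
7^13 ≡ 52 (mod 53)
7^26 ≡ 1 (mod 53) ✓
Therefore the multiplicative order of 7 modulo 53 is 26.

26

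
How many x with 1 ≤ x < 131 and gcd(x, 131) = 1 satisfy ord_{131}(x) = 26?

12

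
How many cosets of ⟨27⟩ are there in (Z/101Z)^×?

ord(27) | φ(101) = 101 − 1 = 100 = 2^2 · 5^2.
Divisors of 100: 1, 2, 4, 5, 10, 20, 25, 50, 100.
Evaluate successive powers at the divisors of 100:
27^1 ≡ 27 (mod 101)
27^2 ≡ 22 (mod 101)
27^4 ≡ 80 (mod 101)
27^5 ≡ 39 (mod 101)
27^10 ≡ 6 (mod 101)
27^20 ≡ 36 (mod 101)
27^25 ≡ 91 (mod 101)
27^50 ≡ 100 (mod 101)
27^100 ≡ 1 (mod 101) ✓
So ord_101(27) = 100, hence |⟨27⟩| = 100.
[(Z/101Z)^× : ⟨27⟩] = 100/100 = 1.

1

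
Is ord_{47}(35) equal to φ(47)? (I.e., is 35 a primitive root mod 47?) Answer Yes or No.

Yes

φ(47) = 47 − 1 = 46 = 2 · 23.
An element g generates (Z/47Z)^× iff g^(46/q) ≢ 1 (mod 47) for each prime q ∈ {2, 23}.
35^23 ≡ 46 (mod 47)  [q = 2: ≢ 1 ✓]
35^2 ≡ 3 (mod 47)  [q = 23: ≢ 1 ✓]
All checks pass, so 35 has order 46 and is a primitive root modulo 47.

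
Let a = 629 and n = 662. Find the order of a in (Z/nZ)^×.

110

Since 629 ∈ (Z/662Z)^×, its order divides φ(662) = φ(2)·φ(331) = 1·330 = 330 = 2 · 3 · 5 · 11.
Divisors of 330: 1, 2, 3, 5, 6, 10, 11, 15, 22, 30, 33, 55, 66, 110, 165, 330.
Evaluate successive powers at the divisors of 330:
629^1 ≡ 629
629^2 ≡ 427
629^3 ≡ 473
629^5 ≡ 61
629^6 ≡ 635
629^10 ≡ 411
629^11 ≡ 339
629^15 ≡ 577
629^22 ≡ 395
629^30 ≡ 605
629^33 ≡ 181
629^55 ≡ 661
629^66 ≡ 323
629^110 ≡ 1
The smallest such exponent is 110, so the order of 629 is 110.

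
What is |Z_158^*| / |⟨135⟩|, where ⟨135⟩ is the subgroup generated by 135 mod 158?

13

ord(135) | φ(158) = φ(2)·φ(79) = 1·78 = 78 = 2 · 3 · 13.
Divisors of 78: 1, 2, 3, 6, 13, 26, 39, 78.
Test each divisor d:
135^1 ≡ 135 (mod 158)
135^2 ≡ 55 (mod 158)
135^3 ≡ 157 (mod 158)
135^6 ≡ 1 (mod 158) ✓
Thus |⟨135⟩| = ord(135) = 6.
The index is φ(158) / ord(135) = 78 / 6 = 13.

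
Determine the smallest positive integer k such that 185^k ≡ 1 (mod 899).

28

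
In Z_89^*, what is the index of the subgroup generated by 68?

2

ord(68) | φ(89) = 89 − 1 = 88 = 2^3 · 11.
Divisors of 88: 1, 2, 4, 8, 11, 22, 44, 88.
Test each divisor d:
68^1 ≡ 68 (mod 89)
68^2 ≡ 85 (mod 89)
68^4 ≡ 16 (mod 89)
68^8 ≡ 78 (mod 89)
68^11 ≡ 55 (mod 89)
68^22 ≡ 88 (mod 89)
68^44 ≡ 1 (mod 89) ✓
The order of 68 is 44, so the subgroup it generates has 44 elements.
Index = |(Z/89Z)^×| / |⟨68⟩| = 88 / 44 = 2.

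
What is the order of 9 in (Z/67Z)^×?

By Lagrange's theorem, ord_67(9) divides φ(67) = 67 − 1 = 66 = 2 · 3 · 11.
Divisors of 66: 1, 2, 3, 6, 11, 22, 33, 66.
Check 9^d mod 67 for each divisor in increasing order:
9^1 ≡ 9 (mod 67)
9^2 ≡ 14 (mod 67)
9^3 ≡ 59 (mod 67)
9^6 ≡ 64 (mod 67)
9^11 ≡ 1 (mod 67) ✓
So ord_67(9) = 11.

11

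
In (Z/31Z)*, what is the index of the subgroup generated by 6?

5

ord(6) | φ(31) = 31 − 1 = 30 = 2 · 3 · 5.
Divisors of 30: 1, 2, 3, 5, 6, 10, 15, 30.
Check 6^d mod 31 for each divisor in increasing order:
6^1 ≡ 6 (mod 31)
6^2 ≡ 5 (mod 31)
6^3 ≡ 30 (mod 31)
6^5 ≡ 26 (mod 31)
6^6 ≡ 1 (mod 31) ✓
The order of 6 is 6, so the subgroup it generates has 6 elements.
[(Z/31Z)^× : ⟨6⟩] = 30/6 = 5.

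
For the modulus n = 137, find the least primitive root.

φ(137) = 137 − 1 = 136 = 2^3 · 17.
g is a primitive root iff g^(136/q) ≢ 1 (mod 137) for each prime q ∈ {2, 17}.
g = 2: 2^68 ≡ 1 — hits 1, so not a primitive root.
g = 3: 3^68 ≡ 136; 3^8 ≡ 122 — none is 1, so 3 is a primitive root.
The smallest primitive root modulo 137 is 3.

3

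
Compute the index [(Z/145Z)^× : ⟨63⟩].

4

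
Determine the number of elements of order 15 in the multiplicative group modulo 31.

8

φ(31) = 31 − 1 = 30 = 2 · 3 · 5.
(Z/31Z)^× is cyclic (|G| = 30); a cyclic group of order m has exactly φ(d) elements of each order d | m, and none otherwise.
15 = 3 · 5 divides 30, and φ(15) = 8.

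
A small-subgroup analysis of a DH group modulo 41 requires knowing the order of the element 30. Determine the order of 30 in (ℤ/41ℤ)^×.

40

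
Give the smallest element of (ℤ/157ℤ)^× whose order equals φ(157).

5

φ(157) = 157 − 1 = 156 = 2^2 · 3 · 13.
g is a primitive root iff g^(156/q) ≢ 1 (mod 157) for each prime q ∈ {2, 3, 13}.
g = 2: 2^78 ≡ 156; 2^52 ≡ 1 — hits 1, so not a primitive root.
g = 3: 3^78 ≡ 1 — hits 1, so not a primitive root.
g = 4: 4^78 ≡ 1 — hits 1, so not a primitive root.
g = 5: 5^78 ≡ 156; 5^52 ≡ 12; 5^12 ≡ 130 — none is 1, so 5 is a primitive root.
Hence the least primitive root of 157 is 5.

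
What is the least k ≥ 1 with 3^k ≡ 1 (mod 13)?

3

ord(3) | φ(13) = 13 − 1 = 12 = 2^2 · 3.
Divisors of 12: 1, 2, 3, 4, 6, 12.
Test each divisor d:
3^1 ≡ 3 (mod 13)
3^2 ≡ 9 (mod 13)
3^3 ≡ 1 (mod 13) ✓
So ord_13(3) = 3.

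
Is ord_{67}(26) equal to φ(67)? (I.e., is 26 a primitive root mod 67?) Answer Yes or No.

φ(67) = 67 − 1 = 66 = 2 · 3 · 11.
26 is a primitive root mod 67 iff 26^(φ(67)/q) ≢ 1 for every prime q | φ(67), i.e. q ∈ {2, 3, 11}.
26^33 ≡ 1 (mod 67)  [q = 2: ≡ 1 ✗]
26^22 ≡ 29 (mod 67)  [q = 3: ≢ 1 ✓]
26^6 ≡ 15 (mod 67)  [q = 11: ≢ 1 ✓]
26^33 ≡ 1 shows ord(26) | 33, strictly less than φ(67); not a primitive root.

No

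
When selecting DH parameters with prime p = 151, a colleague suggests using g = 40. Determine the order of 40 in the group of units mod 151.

By Lagrange's theorem, ord_151(40) divides φ(151) = 151 − 1 = 150 = 2 · 3 · 5^2.
Divisors of 150: 1, 2, 3, 5, 6, 10, 15, 25, 30, 50, 75, 150.
Check 40^d mod 151 for each divisor in increasing order:
40^1 ≡ 40 (mod 151)
40^2 ≡ 90 (mod 151)
40^3 ≡ 127 (mod 151)
40^5 ≡ 105 (mod 151)
40^6 ≡ 123 (mod 151)
40^10 ≡ 2 (mod 151)
40^15 ≡ 59 (mod 151)
40^25 ≡ 118 (mod 151)
40^30 ≡ 8 (mod 151)
40^50 ≡ 32 (mod 151)
40^75 ≡ 1 (mod 151) ✓
So ord_151(40) = 75.

75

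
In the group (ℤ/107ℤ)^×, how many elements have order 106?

52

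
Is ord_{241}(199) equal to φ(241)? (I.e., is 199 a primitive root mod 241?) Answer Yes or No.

Yes

φ(241) = 241 − 1 = 240 = 2^4 · 3 · 5.
An element g generates (Z/241Z)^× iff g^(240/q) ≢ 1 (mod 241) for each prime q ∈ {2, 3, 5}.
199^120 ≡ 240 (mod 241)  [q = 2: ≢ 1 ✓]
199^80 ≡ 15 (mod 241)  [q = 3: ≢ 1 ✓]
199^48 ≡ 205 (mod 241)  [q = 5: ≢ 1 ✓]
None equal 1, so ord_241(199) = 240: 199 is a primitive root.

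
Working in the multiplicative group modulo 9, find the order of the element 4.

3

The order of 4 must divide φ(9) = φ(3^2) = 3·(3−1) = 6 = 2 · 3.
Divisors of 6: 1, 2, 3, 6.
Test each divisor d:
4^1 ≡ 4 (mod 9)
4^2 ≡ 7 (mod 9)
4^3 ≡ 1 (mod 9) ✓
Hence ord(4) = 3.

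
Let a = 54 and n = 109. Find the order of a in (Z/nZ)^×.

36

Since 54 ∈ (Z/109Z)^×, its order divides φ(109) = 109 − 1 = 108 = 2^2 · 3^3.
Divisors of 108: 1, 2, 3, 4, 6, 9, 12, 18, 27, 36, 54, 108.
Evaluate successive powers at the divisors of 108:
54^1 ≡ 54 (mod 109)
54^2 ≡ 82 (mod 109)
54^3 ≡ 68 (mod 109)
54^4 ≡ 75 (mod 109)
54^6 ≡ 46 (mod 109)
54^9 ≡ 76 (mod 109)
54^12 ≡ 45 (mod 109)
54^18 ≡ 108 (mod 109)
54^27 ≡ 33 (mod 109)
54^36 ≡ 1 (mod 109) ✓
Therefore the multiplicative order of 54 modulo 109 is 36.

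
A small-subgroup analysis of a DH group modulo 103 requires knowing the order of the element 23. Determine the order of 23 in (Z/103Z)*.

17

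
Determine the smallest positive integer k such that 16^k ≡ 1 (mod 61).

15

The order of 16 must divide φ(61) = 61 − 1 = 60 = 2^2 · 3 · 5.
Divisors of 60: 1, 2, 3, 4, 5, 6, 10, 12, 15, 20, 30, 60.
Compute 16^d (mod 61) for the divisors d until we hit 1:
16^1 ≡ 16
16^2 ≡ 12
16^3 ≡ 9
16^4 ≡ 22
16^5 ≡ 47
16^6 ≡ 20
16^10 ≡ 13
16^12 ≡ 34
16^15 ≡ 1
Hence ord(16) = 15.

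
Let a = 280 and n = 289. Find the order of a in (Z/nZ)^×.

136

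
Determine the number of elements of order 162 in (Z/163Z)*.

54

φ(163) = 163 − 1 = 162 = 2 · 3^4.
Since (Z/163Z)^× is cyclic of order 162, the number of elements of order d is φ(d) when d | 162 and 0 otherwise.
162 = 2 · 3^4 divides 162, and φ(162) = 54.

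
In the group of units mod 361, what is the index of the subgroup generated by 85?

2

By Lagrange's theorem, ord_361(85) divides φ(361) = φ(19^2) = 19·(19−1) = 342 = 2 · 3^2 · 19.
Divisors of 342: 1, 2, 3, 6, 9, 18, 19, 38, 57, 114, 171, 342.
Evaluate successive powers at the divisors of 342:
85^1 ≡ 85 (mod 361)
85^2 ≡ 5 (mod 361)
85^3 ≡ 64 (mod 361)
85^6 ≡ 125 (mod 361)
85^9 ≡ 58 (mod 361)
85^18 ≡ 115 (mod 361)
85^19 ≡ 28 (mod 361)
85^38 ≡ 62 (mod 361)
85^57 ≡ 292 (mod 361)
85^114 ≡ 68 (mod 361)
85^171 ≡ 1 (mod 361) ✓
The order of 85 is 171, so the subgroup it generates has 171 elements.
Index = |(Z/361Z)^×| / |⟨85⟩| = 342 / 171 = 2.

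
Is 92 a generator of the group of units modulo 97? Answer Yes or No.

Yes

φ(97) = 97 − 1 = 96 = 2^5 · 3.
Test 92^(96/q) mod 97 for each prime factor q of 96:
92^48 ≡ 96 (mod 97)  [q = 2: ≢ 1 ✓]
92^32 ≡ 35 (mod 97)  [q = 3: ≢ 1 ✓]
Every test exponent gives a nontrivial residue, hence 92 generates the full group.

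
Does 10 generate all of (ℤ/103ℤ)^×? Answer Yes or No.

No

φ(103) = 103 − 1 = 102 = 2 · 3 · 17.
An element g generates (Z/103Z)^× iff g^(102/q) ≢ 1 (mod 103) for each prime q ∈ {2, 3, 17}.
10^51 ≡ 102 (mod 103)  [q = 2: ≢ 1 ✓]
10^34 ≡ 1 (mod 103)  [q = 3: ≡ 1 ✗]
10^6 ≡ 76 (mod 103)  [q = 17: ≢ 1 ✓]
Since 10^34 ≡ 1, the order of 10 divides 34 < 102, so 10 is not a primitive root.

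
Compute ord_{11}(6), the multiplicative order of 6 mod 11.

By Lagrange's theorem, ord_11(6) divides φ(11) = 11 − 1 = 10 = 2 · 5.
Divisors of 10: 1, 2, 5, 10.
Test each divisor d:
6^1 ≡ 6 (mod 11)
6^2 ≡ 3 (mod 11)
6^5 ≡ 10 (mod 11)
6^10 ≡ 1 (mod 11) ✓
Hence ord(6) = 10.

10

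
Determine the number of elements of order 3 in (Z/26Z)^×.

2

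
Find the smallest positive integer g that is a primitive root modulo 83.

φ(83) = 83 − 1 = 82 = 2 · 41.
g is a primitive root iff g^(82/q) ≢ 1 (mod 83) for each prime q ∈ {2, 41}.
g = 2: 2^41 ≡ 82; 2^2 ≡ 4 — none is 1, so 2 is a primitive root.
So 2 is the smallest generator of (Z/83Z)^×.

2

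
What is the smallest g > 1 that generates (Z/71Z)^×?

φ(71) = 71 − 1 = 70 = 2 · 5 · 7.
Test candidates g = 2, 3, … against the prime factors q ∈ {2, 5, 7} of φ(71): g is a generator iff g^(70/q) ≢ 1 for every such q.
g = 2: 2^35 ≡ 1 — hits 1, so not a primitive root.
g = 3: 3^35 ≡ 1 — hits 1, so not a primitive root.
g = 4: 4^35 ≡ 1 — hits 1, so not a primitive root.
g = 5: 5^35 ≡ 1 — hits 1, so not a primitive root.
g = 6: 6^35 ≡ 1 — hits 1, so not a primitive root.
g = 7: 7^35 ≡ 70; 7^14 ≡ 54; 7^10 ≡ 45 — none is 1, so 7 is a primitive root.
Hence the least primitive root of 71 is 7.

7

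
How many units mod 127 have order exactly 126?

φ(127) = 127 − 1 = 126 = 2 · 3^2 · 7.
(Z/127Z)^× is cyclic (|G| = 126); a cyclic group of order m has exactly φ(d) elements of each order d | m, and none otherwise.
126 = 2 · 3^2 · 7 divides 126, and φ(126) = 36.

36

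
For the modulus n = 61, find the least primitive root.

2

φ(61) = 61 − 1 = 60 = 2^2 · 3 · 5.
Test candidates g = 2, 3, … against the prime factors q ∈ {2, 3, 5} of φ(61): g is a generator iff g^(60/q) ≢ 1 for every such q.
g = 2: 2^30 ≡ 60; 2^20 ≡ 47; 2^12 ≡ 9 — none is 1, so 2 is a primitive root.
So 2 is the smallest generator of (Z/61Z)^×.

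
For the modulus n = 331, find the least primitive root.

φ(331) = 331 − 1 = 330 = 2 · 3 · 5 · 11.
g is a primitive root iff g^(330/q) ≢ 1 (mod 331) for each prime q ∈ {2, 3, 5, 11}.
g = 2: 2^165 ≡ 330; 2^110 ≡ 299; 2^66 ≡ 64; 2^30 ≡ 1 — hits 1, so not a primitive root.
g = 3: 3^165 ≡ 330; 3^110 ≡ 299; 3^66 ≡ 64; 3^30 ≡ 270 — none is 1, so 3 is a primitive root.
The smallest primitive root modulo 331 is 3.

3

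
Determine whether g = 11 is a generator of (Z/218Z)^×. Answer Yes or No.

φ(218) = φ(2)·φ(109) = 1·108 = 108 = 2^2 · 3^3.
An element g generates (Z/218Z)^× iff g^(108/q) ≢ 1 (mod 218) for each prime q ∈ {2, 3}.
11^54 ≡ 217 (mod 218)  [q = 2: ≢ 1 ✓]
11^36 ≡ 45 (mod 218)  [q = 3: ≢ 1 ✓]
Every test exponent gives a nontrivial residue, hence 11 generates the full group.

Yes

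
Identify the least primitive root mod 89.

3

φ(89) = 89 − 1 = 88 = 2^3 · 11.
g is a primitive root iff g^(88/q) ≢ 1 (mod 89) for each prime q ∈ {2, 11}.
g = 2: 2^44 ≡ 1 — hits 1, so not a primitive root.
g = 3: 3^44 ≡ 88; 3^8 ≡ 64 — none is 1, so 3 is a primitive root.
So 3 is the smallest generator of (Z/89Z)^×.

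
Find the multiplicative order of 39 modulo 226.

112

Since 39 ∈ (Z/226Z)^×, its order divides φ(226) = φ(2)·φ(113) = 1·112 = 112 = 2^4 · 7.
Divisors of 112: 1, 2, 4, 7, 8, 14, 16, 28, 56, 112.
Test each divisor d:
39^1 ≡ 39 (mod 226)
39^2 ≡ 165 (mod 226)
39^4 ≡ 105 (mod 226)
39^7 ≡ 161 (mod 226)
39^8 ≡ 177 (mod 226)
39^14 ≡ 157 (mod 226)
39^16 ≡ 141 (mod 226)
39^28 ≡ 15 (mod 226)
39^56 ≡ 225 (mod 226)
39^112 ≡ 1 (mod 226) ✓
The smallest such exponent is 112, so the order of 39 is 112.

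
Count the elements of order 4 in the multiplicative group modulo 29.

2

φ(29) = 29 − 1 = 28 = 2^2 · 7.
Since (Z/29Z)^× is cyclic of order 28, the number of elements of order d is φ(d) when d | 28 and 0 otherwise.
4 = 2^2 divides 28, and φ(4) = 2.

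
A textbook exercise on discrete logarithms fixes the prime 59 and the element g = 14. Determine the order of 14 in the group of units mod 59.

By Lagrange's theorem, ord_59(14) divides φ(59) = 59 − 1 = 58 = 2 · 29.
Divisors of 58: 1, 2, 29, 58.
Test each divisor d:
14^1 ≡ 14 (mod 59)
14^2 ≡ 19 (mod 59)
14^29 ≡ 58 (mod 59)
14^58 ≡ 1 (mod 59) ✓
Therefore the multiplicative order of 14 modulo 59 is 58.

58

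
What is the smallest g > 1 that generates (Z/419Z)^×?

2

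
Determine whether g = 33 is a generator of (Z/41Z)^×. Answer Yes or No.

φ(41) = 41 − 1 = 40 = 2^3 · 5.
33 is a primitive root mod 41 iff 33^(φ(41)/q) ≢ 1 for every prime q | φ(41), i.e. q ∈ {2, 5}.
33^20 ≡ 1 (mod 41)  [q = 2: ≡ 1 ✗]
33^8 ≡ 16 (mod 41)  [q = 5: ≢ 1 ✓]
The check at q = 2 fails, so 33 generates a proper subgroup.

No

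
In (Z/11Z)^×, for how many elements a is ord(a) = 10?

φ(11) = 11 − 1 = 10 = 2 · 5.
(Z/11Z)^× is cyclic (|G| = 10); a cyclic group of order m has exactly φ(d) elements of each order d | m, and none otherwise.
10 = 2 · 5 divides 10, and φ(10) = 4.

4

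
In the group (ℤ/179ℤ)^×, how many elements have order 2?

φ(179) = 179 − 1 = 178 = 2 · 89.
(Z/179Z)^× is cyclic (|G| = 178); a cyclic group of order m has exactly φ(d) elements of each order d | m, and none otherwise.
2 | 178, and φ(2) = 2 − 1 = 1.

1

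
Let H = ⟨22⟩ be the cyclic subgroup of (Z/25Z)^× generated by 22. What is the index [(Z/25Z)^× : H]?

1

The order of 22 must divide φ(25) = φ(5^2) = 5·(5−1) = 20 = 2^2 · 5.
Divisors of 20: 1, 2, 4, 5, 10, 20.
Compute 22^d (mod 25) for the divisors d until we hit 1:
22^1 ≡ 22 (mod 25)
22^2 ≡ 9 (mod 25)
22^4 ≡ 6 (mod 25)
22^5 ≡ 7 (mod 25)
22^10 ≡ 24 (mod 25)
22^20 ≡ 1 (mod 25) ✓
The order of 22 is 20, so the subgroup it generates has 20 elements.
[(Z/25Z)^× : ⟨22⟩] = 20/20 = 1.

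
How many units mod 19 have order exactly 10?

0

φ(19) = 19 − 1 = 18 = 2 · 3^2.
Since (Z/19Z)^× is cyclic of order 18, the number of elements of order d is φ(d) when d | 18 and 0 otherwise.
10 does not divide 18, so no element of (Z/19Z)^× has order 10.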